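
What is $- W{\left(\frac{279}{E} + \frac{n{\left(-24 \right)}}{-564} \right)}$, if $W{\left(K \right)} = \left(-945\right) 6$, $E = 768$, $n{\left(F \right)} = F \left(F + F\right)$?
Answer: $5670$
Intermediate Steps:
$n{\left(F \right)} = 2 F^{2}$ ($n{\left(F \right)} = F 2 F = 2 F^{2}$)
$W{\left(K \right)} = -5670$
$- W{\left(\frac{279}{E} + \frac{n{\left(-24 \right)}}{-564} \right)} = \left(-1\right) \left(-5670\right) = 5670$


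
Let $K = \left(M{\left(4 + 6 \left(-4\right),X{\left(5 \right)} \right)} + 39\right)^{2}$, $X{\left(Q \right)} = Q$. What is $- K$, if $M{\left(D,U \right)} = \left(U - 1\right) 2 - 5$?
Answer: $-1764$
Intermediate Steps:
$M{\left(D,U \right)} = -7 + 2 U$ ($M{\left(D,U \right)} = \left(-1 + U\right) 2 - 5 = \left(-2 + 2 U\right) - 5 = -7 + 2 U$)
$K = 1764$ ($K = \left(\left(-7 + 2 \cdot 5\right) + 39\right)^{2} = \left(\left(-7 + 10\right) + 39\right)^{2} = \left(3 + 39\right)^{2} = 42^{2} = 1764$)
$- K = \left(-1\right) 1764 = -1764$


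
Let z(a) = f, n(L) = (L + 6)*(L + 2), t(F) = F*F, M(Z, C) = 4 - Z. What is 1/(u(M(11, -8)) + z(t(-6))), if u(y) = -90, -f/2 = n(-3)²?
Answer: -1/108 ≈ -0.0092593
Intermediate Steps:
t(F) = F²
n(L) = (2 + L)*(6 + L) (n(L) = (6 + L)*(2 + L) = (2 + L)*(6 + L))
f = -18 (f = -2*(12 + (-3)² + 8*(-3))² = -2*(12 + 9 - 24)² = -2*(-3)² = -2*9 = -18)
z(a) = -18
1/(u(M(11, -8)) + z(t(-6))) = 1/(-90 - 18) = 1/(-108) = -1/108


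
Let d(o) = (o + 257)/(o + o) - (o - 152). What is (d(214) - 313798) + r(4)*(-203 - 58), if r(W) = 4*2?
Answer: -135225273/428 ≈ -3.1595e+5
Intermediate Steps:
d(o) = 152 - o + (257 + o)/(2*o) (d(o) = (257 + o)/((2*o)) - (-152 + o) = (257 + o)*(1/(2*o)) + (152 - o) = (257 + o)/(2*o) + (152 - o) = 152 - o + (257 + o)/(2*o))
r(W) = 8
(d(214) - 313798) + r(4)*(-203 - 58) = ((305/2 - 1*214 + (257/2)/214) - 313798) + 8*(-203 - 58) = ((305/2 - 214 + (257/2)*(1/214)) - 313798) + 8*(-261) = ((305/2 - 214 + 257/428) - 313798) - 2088 = (-26065/428 - 313798) - 2088 = -134331609/428 - 2088 = -135225273/428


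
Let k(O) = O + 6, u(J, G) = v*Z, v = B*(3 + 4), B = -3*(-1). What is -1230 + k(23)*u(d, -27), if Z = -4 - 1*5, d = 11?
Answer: -6711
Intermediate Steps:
B = 3
v = 21 (v = 3*(3 + 4) = 3*7 = 21)
Z = -9 (Z = -4 - 5 = -9)
u(J, G) = -189 (u(J, G) = 21*(-9) = -189)
k(O) = 6 + O
-1230 + k(23)*u(d, -27) = -1230 + (6 + 23)*(-189) = -1230 + 29*(-189) = -1230 - 5481 = -6711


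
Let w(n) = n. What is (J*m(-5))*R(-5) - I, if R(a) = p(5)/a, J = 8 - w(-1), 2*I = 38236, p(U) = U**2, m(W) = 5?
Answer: -19343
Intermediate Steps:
I = 19118 (I = (1/2)*38236 = 19118)
J = 9 (J = 8 - 1*(-1) = 8 + 1 = 9)
R(a) = 25/a (R(a) = 5**2/a = 25/a)
(J*m(-5))*R(-5) - I = (9*5)*(25/(-5)) - 1*19118 = 45*(25*(-1/5)) - 19118 = 45*(-5) - 19118 = -225 - 19118 = -19343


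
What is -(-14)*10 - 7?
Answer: 133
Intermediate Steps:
-(-14)*10 - 7 = -14*(-10) - 7 = 140 - 7 = 133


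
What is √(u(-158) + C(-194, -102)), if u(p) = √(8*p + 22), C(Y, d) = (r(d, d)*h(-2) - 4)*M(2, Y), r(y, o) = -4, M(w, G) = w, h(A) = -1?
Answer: 3^(¾)*46^(¼)*√I ≈ 4.1977 + 4.1977*I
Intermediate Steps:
C(Y, d) = 0 (C(Y, d) = (-4*(-1) - 4)*2 = (4 - 4)*2 = 0*2 = 0)
u(p) = √(22 + 8*p)
√(u(-158) + C(-194, -102)) = √(√(22 + 8*(-158)) + 0) = √(√(22 - 1264) + 0) = √(√(-1242) + 0) = √(3*I*√138 + 0) = √(3*I*√138) = 3^(¾)*46^(¼)*√I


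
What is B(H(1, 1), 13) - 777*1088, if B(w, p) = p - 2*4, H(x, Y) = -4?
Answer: -845371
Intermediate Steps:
B(w, p) = -8 + p (B(w, p) = p - 8 = -8 + p)
B(H(1, 1), 13) - 777*1088 = (-8 + 13) - 777*1088 = 5 - 845376 = -845371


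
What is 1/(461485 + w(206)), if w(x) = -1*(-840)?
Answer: 1/462325 ≈ 2.1630e-6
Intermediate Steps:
w(x) = 840
1/(461485 + w(206)) = 1/(461485 + 840) = 1/462325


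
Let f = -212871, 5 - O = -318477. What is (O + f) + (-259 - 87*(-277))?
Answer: 129451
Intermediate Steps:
O = 318482 (O = 5 - 1*(-318477) = 5 + 318477 = 318482)
(O + f) + (-259 - 87*(-277)) = (318482 - 212871) + (-259 - 87*(-277)) = 105611 + (-259 + 24099) = 105611 + 23840 = 129451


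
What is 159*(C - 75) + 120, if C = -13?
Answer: -13872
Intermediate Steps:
159*(C - 75) + 120 = 159*(-13 - 75) + 120 = 159*(-88) + 120 = -13992 + 120 = -13872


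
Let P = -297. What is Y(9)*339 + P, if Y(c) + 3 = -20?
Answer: -8094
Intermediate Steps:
Y(c) = -23 (Y(c) = -3 - 20 = -23)
Y(9)*339 + P = -23*339 - 297 = -7797 - 297 = -8094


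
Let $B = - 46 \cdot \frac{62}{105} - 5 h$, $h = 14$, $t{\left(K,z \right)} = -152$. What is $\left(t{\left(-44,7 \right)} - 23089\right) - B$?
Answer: $- \frac{2430103}{105} \approx -23144.0$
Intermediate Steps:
$B = - \frac{10202}{105}$ ($B = - 46 \cdot \frac{62}{105} - 70 = - 46 \cdot 62 \cdot \frac{1}{105} - 70 = \left(-46\right) \frac{62}{105} - 70 = - \frac{2852}{105} - 70 = - \frac{10202}{105} \approx -97.162$)
$\left(t{\left(-44,7 \right)} - 23089\right) - B = \left(-152 - 23089\right) - - \frac{10202}{105} = \left(-152 - 23089\right) + \frac{10202}{105} = -23241 + \frac{10202}{105} = - \frac{2430103}{105}$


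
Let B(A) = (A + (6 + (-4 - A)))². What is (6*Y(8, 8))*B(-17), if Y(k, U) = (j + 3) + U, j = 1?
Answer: 288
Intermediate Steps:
B(A) = 4 (B(A) = (A + (2 - A))² = 2² = 4)
Y(k, U) = 4 + U (Y(k, U) = (1 + 3) + U = 4 + U)
(6*Y(8, 8))*B(-17) = (6*(4 + 8))*4 = (6*12)*4 = 72*4 = 288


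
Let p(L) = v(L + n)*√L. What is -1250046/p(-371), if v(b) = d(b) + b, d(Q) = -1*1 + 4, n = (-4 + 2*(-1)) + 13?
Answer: -178578*I*√371/19133 ≈ -179.78*I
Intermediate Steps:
n = 7 (n = (-4 - 2) + 13 = -6 + 13 = 7)
d(Q) = 3 (d(Q) = -1 + 4 = 3)
v(b) = 3 + b
p(L) = √L*(10 + L) (p(L) = (3 + (L + 7))*√L = (3 + (7 + L))*√L = (10 + L)*√L = √L*(10 + L))
-1250046/p(-371) = -1250046*(-I*√371/(371*(10 - 371))) = -1250046*I*√371/133931 = -178578*I*√371/19133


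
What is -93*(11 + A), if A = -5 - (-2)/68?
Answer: -19065/34 ≈ -560.74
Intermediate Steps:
A = -169/34 (A = -5 - (-2)/68 = -5 - 1*(-1/34) = -5 + 1/34 = -169/34 ≈ -4.9706)
-93*(11 + A) = -93*(11 - 169/34) = -93*205/34 = -19065/34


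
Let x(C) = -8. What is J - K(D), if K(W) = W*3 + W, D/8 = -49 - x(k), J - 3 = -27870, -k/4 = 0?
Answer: -26555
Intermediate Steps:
k = 0 (k = -4*0 = 0)
J = -27867 (J = 3 - 27870 = -27867)
D = -328 (D = 8*(-49 - 1*(-8)) = 8*(-49 + 8) = 8*(-41) = -328)
K(W) = 4*W (K(W) = 3*W + W = 4*W)
J - K(D) = -27867 - 4*(-328) = -27867 - 1*(-1312) = -27867 + 1312 = -26555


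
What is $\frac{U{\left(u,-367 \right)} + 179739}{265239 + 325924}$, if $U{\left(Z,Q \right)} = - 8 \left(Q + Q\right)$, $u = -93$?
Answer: $\frac{185611}{591163} \approx 0.31398$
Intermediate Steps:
$U{\left(Z,Q \right)} = - 16 Q$ ($U{\left(Z,Q \right)} = - 8 \cdot 2 Q = - 16 Q$)
$\frac{U{\left(u,-367 \right)} + 179739}{265239 + 325924} = \frac{\left(-16\right) \left(-367\right) + 179739}{265239 + 325924} = \frac{5872 + 179739}{591163} = 185611 \cdot \frac{1}{591163} = \frac{185611}{591163}$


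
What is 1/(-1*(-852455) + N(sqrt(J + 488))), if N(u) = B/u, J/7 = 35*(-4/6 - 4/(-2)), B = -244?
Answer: 520850005/444001190967623 + 122*sqrt(1833)/444001190967623 ≈ 1.1731e-6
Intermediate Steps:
J = 980/3 (J = 7*(35*(-4/6 - 4/(-2))) = 7*(35*(-4*1/6 - 4*(-1/2))) = 7*(35*(-2/3 + 2)) = 7*(35*(4/3)) = 7*(140/3) = 980/3 ≈ 326.67)
N(u) = -244/u
1/(-1*(-852455) + N(sqrt(J + 488))) = 1/(-1*(-852455) - 244/sqrt(980/3 + 488)) = 1/(852455 - 244*sqrt(1833)/1222) = 1/(852455 - 122*sqrt(1833)/611)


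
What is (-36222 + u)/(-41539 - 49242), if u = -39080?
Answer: 3274/3947 ≈ 0.82949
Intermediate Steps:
(-36222 + u)/(-41539 - 49242) = (-36222 - 39080)/(-41539 - 49242) = -75302/(-90781) = -75302*(-1/90781) = 3274/3947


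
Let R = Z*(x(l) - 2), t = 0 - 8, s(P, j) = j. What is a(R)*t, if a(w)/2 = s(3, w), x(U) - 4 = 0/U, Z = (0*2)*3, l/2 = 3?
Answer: 0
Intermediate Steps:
l = 6 (l = 2*3 = 6)
Z = 0 (Z = 0*3 = 0)
t = -8
x(U) = 4 (x(U) = 4 + 0/U = 4 + 0 = 4)
R = 0 (R = 0*(4 - 2) = 0*2 = 0)
a(w) = 2*w
a(R)*t = (2*0)*(-8) = 0*(-8) = 0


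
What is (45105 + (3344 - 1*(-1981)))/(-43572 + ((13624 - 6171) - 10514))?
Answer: -50430/46633 ≈ -1.0814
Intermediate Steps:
(45105 + (3344 - 1*(-1981)))/(-43572 + ((13624 - 6171) - 10514)) = (45105 + (3344 + 1981))/(-43572 + (7453 - 10514)) = (45105 + 5325)/(-43572 - 3061) = 50430/(-46633) = 50430*(-1/46633) = -50430/46633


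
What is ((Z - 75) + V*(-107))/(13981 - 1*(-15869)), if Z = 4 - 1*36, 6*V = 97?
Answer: -11021/179100 ≈ -0.061535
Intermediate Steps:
V = 97/6 (V = (⅙)*97 = 97/6 ≈ 16.167)
Z = -32 (Z = 4 - 36 = -32)
((Z - 75) + V*(-107))/(13981 - 1*(-15869)) = ((-32 - 75) + (97/6)*(-107))/(13981 - 1*(-15869)) = (-107 - 10379/6)/(13981 + 15869) = -11021/6/29850 = -11021/6*1/29850 = -11021/179100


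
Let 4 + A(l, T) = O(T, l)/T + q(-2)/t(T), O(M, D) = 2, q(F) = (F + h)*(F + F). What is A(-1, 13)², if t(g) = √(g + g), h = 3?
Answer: 2604/169 + 200*√26/169 ≈ 21.443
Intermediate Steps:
q(F) = 2*F*(3 + F) (q(F) = (F + 3)*(F + F) = (3 + F)*(2*F) = 2*F*(3 + F))
t(g) = √2*√g (t(g) = √(2*g) = √2*√g)
A(l, T) = -4 + 2/T - 2*√2/√T (A(l, T) = -4 + (2/T + (2*(-2)*(3 - 2))/((√2*√T))) = -4 + (2/T + (2*(-2)*1)*(√2/(2*√T))) = -4 + (2/T - 2*√2/√T) = -4 + 2/T - 2*√2/√T)
A(-1, 13)² = (-4 + 2/13 - 2*√2/√13)² = (-4 + 2*(1/13) - 2*√2*√13/13)² = (-4 + 2/13 - 2*√26/13)² = (-50/13 - 2*√26/13)²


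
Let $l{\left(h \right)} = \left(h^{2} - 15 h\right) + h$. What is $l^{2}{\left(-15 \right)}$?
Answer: $189225$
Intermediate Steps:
$l{\left(h \right)} = h^{2} - 14 h$
$l^{2}{\left(-15 \right)} = \left(- 15 \left(-14 - 15\right)\right)^{2} = \left(\left(-15\right) \left(-29\right)\right)^{2} = 435^{2} = 189225$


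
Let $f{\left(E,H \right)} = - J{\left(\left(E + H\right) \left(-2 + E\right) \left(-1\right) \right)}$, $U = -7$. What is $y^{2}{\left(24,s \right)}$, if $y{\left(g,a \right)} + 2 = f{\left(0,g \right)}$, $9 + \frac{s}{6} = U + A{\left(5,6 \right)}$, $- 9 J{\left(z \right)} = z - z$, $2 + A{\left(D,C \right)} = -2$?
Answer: $4$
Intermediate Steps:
$A{\left(D,C \right)} = -4$ ($A{\left(D,C \right)} = -2 - 2 = -4$)
$J{\left(z \right)} = 0$ ($J{\left(z \right)} = - \frac{z - z}{9} = \left(- \frac{1}{9}\right) 0 = 0$)
$s = -120$ ($s = -54 + 6 \left(-7 - 4\right) = -54 + 6 \left(-11\right) = -54 - 66 = -120$)
$f{\left(E,H \right)} = 0$ ($f{\left(E,H \right)} = \left(-1\right) 0 = 0$)
$y{\left(g,a \right)} = -2$ ($y{\left(g,a \right)} = -2 + 0 = -2$)
$y^{2}{\left(24,s \right)} = \left(-2\right)^{2} = 4$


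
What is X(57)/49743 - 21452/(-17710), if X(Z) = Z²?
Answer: 62479257/48941585 ≈ 1.2766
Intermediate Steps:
X(57)/49743 - 21452/(-17710) = 57²/49743 - 21452/(-17710) = 3249*(1/49743) - 21452*(-1/17710) = 361/5527 + 10726/8855 = 62479257/48941585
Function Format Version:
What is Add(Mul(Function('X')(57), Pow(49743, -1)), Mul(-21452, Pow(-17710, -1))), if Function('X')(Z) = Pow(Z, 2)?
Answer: Rational(62479257, 48941585) ≈ 1.2766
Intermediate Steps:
Add(Mul(Function('X')(57), Pow(49743, -1)), Mul(-21452, Pow(-17710, -1))) = Add(Mul(Pow(57, 2), Pow(49743, -1)), Mul(-21452, Pow(-17710, -1))) = Add(Mul(3249, Rational(1, 49743)), Mul(-21452, Rational(-1, 17710))) = Add(Rational(361, 5527), Rational(10726, 8855)) = Rational(62479257, 48941585)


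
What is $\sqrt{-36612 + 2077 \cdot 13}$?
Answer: $i \sqrt{9611} \approx 98.036 i$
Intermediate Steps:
$\sqrt{-36612 + 2077 \cdot 13} = \sqrt{-36612 + 27001} = \sqrt{-9611} = i \sqrt{9611}$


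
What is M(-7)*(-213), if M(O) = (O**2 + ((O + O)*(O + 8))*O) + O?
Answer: -29820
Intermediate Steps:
M(O) = O + O**2 + 2*O**2*(8 + O) (M(O) = (O**2 + ((2*O)*(8 + O))*O) + O = (O**2 + (2*O*(8 + O))*O) + O = (O**2 + 2*O**2*(8 + O)) + O = O + O**2 + 2*O**2*(8 + O))
M(-7)*(-213) = -7*(1 + 2*(-7)**2 + 17*(-7))*(-213) = -7*(1 + 2*49 - 119)*(-213) = -7*(1 + 98 - 119)*(-213) = -7*(-20)*(-213) = 140*(-213) = -29820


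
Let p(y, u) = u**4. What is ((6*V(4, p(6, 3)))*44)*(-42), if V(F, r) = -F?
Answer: 44352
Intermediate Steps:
((6*V(4, p(6, 3)))*44)*(-42) = ((6*(-1*4))*44)*(-42) = ((6*(-4))*44)*(-42) = -24*44*(-42) = -1056*(-42) = 44352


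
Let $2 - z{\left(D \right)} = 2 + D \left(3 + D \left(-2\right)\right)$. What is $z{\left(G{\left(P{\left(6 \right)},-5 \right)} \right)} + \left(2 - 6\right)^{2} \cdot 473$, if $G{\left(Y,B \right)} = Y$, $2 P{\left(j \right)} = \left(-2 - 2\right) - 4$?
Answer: $7612$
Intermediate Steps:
$P{\left(j \right)} = -4$ ($P{\left(j \right)} = \frac{\left(-2 - 2\right) - 4}{2} = \frac{-4 - 4}{2} = \frac{1}{2} \left(-8\right) = -4$)
$z{\left(D \right)} = - D \left(3 - 2 D\right)$ ($z{\left(D \right)} = 2 - \left(2 + D \left(3 + D \left(-2\right)\right)\right) = 2 - \left(2 + D \left(3 - 2 D\right)\right) = - D \left(3 - 2 D\right)$)
$z{\left(G{\left(P{\left(6 \right)},-5 \right)} \right)} + \left(2 - 6\right)^{2} \cdot 473 = - 4 \left(-3 + 2 \left(-4\right)\right) + \left(2 - 6\right)^{2} \cdot 473 = - 4 \left(-3 - 8\right) + \left(-4\right)^{2} \cdot 473 = \left(-4\right) \left(-11\right) + 16 \cdot 473 = 44 + 7568 = 7612$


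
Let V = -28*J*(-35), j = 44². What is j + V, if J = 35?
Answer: 36236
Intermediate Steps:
j = 1936
V = 34300 (V = -28*35*(-35) = -980*(-35) = 34300)
j + V = 1936 + 34300 = 36236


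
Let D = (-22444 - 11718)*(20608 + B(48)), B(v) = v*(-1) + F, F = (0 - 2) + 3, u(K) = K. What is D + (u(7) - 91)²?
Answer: -702397826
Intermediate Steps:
F = 1 (F = -2 + 3 = 1)
B(v) = 1 - v (B(v) = v*(-1) + 1 = -v + 1 = 1 - v)
D = -702404882 (D = (-22444 - 11718)*(20608 + (1 - 1*48)) = -34162*(20608 + (1 - 48)) = -34162*(20608 - 47) = -34162*20561 = -702404882)
D + (u(7) - 91)² = -702404882 + (7 - 91)² = -702404882 + (-84)² = -702404882 + 7056 = -702397826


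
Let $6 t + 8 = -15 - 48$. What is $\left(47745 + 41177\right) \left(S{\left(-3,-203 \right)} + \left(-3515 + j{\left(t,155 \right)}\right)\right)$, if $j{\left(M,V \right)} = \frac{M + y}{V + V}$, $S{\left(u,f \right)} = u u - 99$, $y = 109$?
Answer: $- \frac{298098422537}{930} \approx -3.2054 \cdot 10^{8}$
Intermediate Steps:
$S{\left(u,f \right)} = -99 + u^{2}$ ($S{\left(u,f \right)} = u^{2} - 99 = -99 + u^{2}$)
$t = - \frac{71}{6}$ ($t = - \frac{4}{3} + \frac{-15 - 48}{6} = - \frac{4}{3} + \frac{1}{6} \left(-63\right) = - \frac{4}{3} - \frac{21}{2} = - \frac{71}{6} \approx -11.833$)
$j{\left(M,V \right)} = \frac{109 + M}{2 V}$ ($j{\left(M,V \right)} = \frac{M + 109}{V + V} = \frac{109 + M}{2 V}$)
$\left(47745 + 41177\right) \left(S{\left(-3,-203 \right)} + \left(-3515 + j{\left(t,155 \right)}\right)\right) = \left(47745 + 41177\right) \left(\left(-99 + \left(-3\right)^{2}\right) - \left(3515 - \frac{109 - \frac{71}{6}}{2 \cdot 155}\right)\right) = 88922 \left(\left(-99 + 9\right) - \left(3515 - \frac{583}{1860}\right)\right) = 88922 \left(-90 + \left(-3515 + \frac{583}{1860}\right)\right) = 88922 \left(-90 - \frac{6537317}{1860}\right) = 88922 \left(- \frac{6704717}{1860}\right) = - \frac{298098422537}{930}$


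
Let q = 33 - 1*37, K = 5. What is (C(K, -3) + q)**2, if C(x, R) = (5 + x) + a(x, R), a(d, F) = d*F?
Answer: 81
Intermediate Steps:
a(d, F) = F*d
q = -4 (q = 33 - 37 = -4)
C(x, R) = 5 + x + R*x (C(x, R) = (5 + x) + R*x = 5 + x + R*x)
(C(K, -3) + q)**2 = ((5 + 5 - 3*5) - 4)**2 = ((5 + 5 - 15) - 4)**2 = (-5 - 4)**2 = (-9)**2 = 81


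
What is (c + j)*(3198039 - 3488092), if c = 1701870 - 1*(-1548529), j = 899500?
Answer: -1203690654647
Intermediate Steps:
c = 3250399 (c = 1701870 + 1548529 = 3250399)
(c + j)*(3198039 - 3488092) = (3250399 + 899500)*(3198039 - 3488092) = 4149899*(-290053) = -1203690654647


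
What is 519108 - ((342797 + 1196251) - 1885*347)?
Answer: -365845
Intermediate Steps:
519108 - ((342797 + 1196251) - 1885*347) = 519108 - (1539048 - 654095) = 519108 - 1*884953 = 519108 - 884953 = -365845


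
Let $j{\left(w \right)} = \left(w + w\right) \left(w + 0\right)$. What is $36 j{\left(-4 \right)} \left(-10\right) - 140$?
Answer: $-11660$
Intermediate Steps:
$j{\left(w \right)} = 2 w^{2}$ ($j{\left(w \right)} = 2 w w = 2 w^{2}$)
$36 j{\left(-4 \right)} \left(-10\right) - 140 = 36 \cdot 2 \left(-4\right)^{2} \left(-10\right) - 140 = 36 \cdot 2 \cdot 16 \left(-10\right) - 140 = 36 \cdot 32 \left(-10\right) - 140 = 36 \left(-320\right) - 140 = -11520 - 140 = -11660$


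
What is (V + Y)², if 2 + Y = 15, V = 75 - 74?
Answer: 196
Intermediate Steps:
V = 1
Y = 13 (Y = -2 + 15 = 13)
(V + Y)² = (1 + 13)² = 14² = 196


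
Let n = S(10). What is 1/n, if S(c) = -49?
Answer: -1/49 ≈ -0.020408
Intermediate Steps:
n = -49
1/n = 1/(-49) = -1/49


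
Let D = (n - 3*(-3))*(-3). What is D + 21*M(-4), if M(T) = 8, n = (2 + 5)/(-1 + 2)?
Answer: 120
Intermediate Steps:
n = 7 (n = 7/1 = 7*1 = 7)
D = -48 (D = (7 - 3*(-3))*(-3) = (7 + 9)*(-3) = 16*(-3) = -48)
D + 21*M(-4) = -48 + 21*8 = -48 + 168 = 120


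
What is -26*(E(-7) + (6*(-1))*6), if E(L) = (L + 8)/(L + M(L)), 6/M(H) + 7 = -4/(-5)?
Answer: 17846/19 ≈ 939.26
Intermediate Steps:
M(H) = -30/31 (M(H) = 6/(-7 - 4/(-5)) = 6/(-7 - 4*(-⅕)) = 6/(-7 + ⅘) = 6/(-31/5) = 6*(-5/31) = -30/31)
E(L) = (8 + L)/(-30/31 + L) (E(L) = (L + 8)/(L - 30/31) = (8 + L)/(-30/31 + L))
-26*(E(-7) + (6*(-1))*6) = -26*(31*(8 - 7)/(-30 + 31*(-7)) + (6*(-1))*6) = -26*(31*1/(-30 - 217) - 6*6) = -26*(31*1/(-247) - 36) = -26*(31*(-1/247)*1 - 36) = -26*(-31/247 - 36) = -26*(-8923/247) = 17846/19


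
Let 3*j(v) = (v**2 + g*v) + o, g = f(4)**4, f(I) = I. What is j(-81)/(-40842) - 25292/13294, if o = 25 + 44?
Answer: -242616869/135738387 ≈ -1.7874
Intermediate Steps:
o = 69
g = 256 (g = 4**4 = 256)
j(v) = 23 + v**2/3 + 256*v/3 (j(v) = ((v**2 + 256*v) + 69)/3 = (69 + v**2 + 256*v)/3 = 23 + v**2/3 + 256*v/3)
j(-81)/(-40842) - 25292/13294 = (23 + (1/3)*(-81)**2 + (256/3)*(-81))/(-40842) - 25292/13294 = (23 + (1/3)*6561 - 6912)*(-1/40842) - 25292*1/13294 = (23 + 2187 - 6912)*(-1/40842) - 12646/6647 = -4702*(-1/40842) - 12646/6647 = 2351/20421 - 12646/6647 = -242616869/135738387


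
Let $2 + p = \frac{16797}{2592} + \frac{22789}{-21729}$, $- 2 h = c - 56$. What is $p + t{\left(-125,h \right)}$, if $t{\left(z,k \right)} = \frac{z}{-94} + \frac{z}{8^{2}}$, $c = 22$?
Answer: $\frac{1651918699}{588247488} \approx 2.8082$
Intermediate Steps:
$h = 17$ ($h = - \frac{22 - 56}{2} = \left(- \frac{1}{2}\right) \left(-34\right) = 17$)
$t{\left(z,k \right)} = \frac{15 z}{3008}$ ($t{\left(z,k \right)} = z \left(- \frac{1}{94}\right) + \frac{z}{64} = - \frac{z}{94} + z \frac{1}{64} = - \frac{z}{94} + \frac{z}{64} = \frac{15 z}{3008}$)
$p = \frac{21474421}{6257952}$ ($p = -2 + \left(\frac{16797}{2592} + \frac{22789}{-21729}\right) = -2 + \left(16797 \cdot \frac{1}{2592} + 22789 \left(- \frac{1}{21729}\right)\right) = -2 + \left(\frac{5599}{864} - \frac{22789}{21729}\right) = -2 + \frac{33990325}{6257952} = \frac{21474421}{6257952} \approx 3.4315$)
$p + t{\left(-125,h \right)} = \frac{21474421}{6257952} + \frac{15}{3008} \left(-125\right) = \frac{21474421}{6257952} - \frac{1875}{3008} = \frac{1651918699}{588247488}$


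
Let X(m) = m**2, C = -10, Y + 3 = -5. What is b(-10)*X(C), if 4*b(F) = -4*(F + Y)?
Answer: 1800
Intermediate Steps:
Y = -8 (Y = -3 - 5 = -8)
b(F) = 8 - F (b(F) = (-4*(F - 8))/4 = (-4*(-8 + F))/4 = (32 - 4*F)/4 = 8 - F)
b(-10)*X(C) = (8 - 1*(-10))*(-10)**2 = (8 + 10)*100 = 18*100 = 1800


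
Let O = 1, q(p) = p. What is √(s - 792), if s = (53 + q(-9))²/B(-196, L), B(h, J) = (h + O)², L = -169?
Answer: 2*I*√7528466/195 ≈ 28.142*I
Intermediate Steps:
B(h, J) = (1 + h)² (B(h, J) = (h + 1)² = (1 + h)²)
s = 1936/38025 (s = (53 - 9)²/((1 - 196)²) = 44²/((-195)²) = 1936/38025 ≈ 0.050914)
√(s - 792) = √(1936/38025 - 792) = √(-30113864/38025) = 2*I*√7528466/195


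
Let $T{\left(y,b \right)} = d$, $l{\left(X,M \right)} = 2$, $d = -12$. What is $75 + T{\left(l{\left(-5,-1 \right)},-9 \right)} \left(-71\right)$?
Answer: $927$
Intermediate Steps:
$T{\left(y,b \right)} = -12$
$75 + T{\left(l{\left(-5,-1 \right)},-9 \right)} \left(-71\right) = 75 - -852 = 75 + 852 = 927$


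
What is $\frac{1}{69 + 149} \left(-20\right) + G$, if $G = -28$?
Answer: $- \frac{3062}{109} \approx -28.092$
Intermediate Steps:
$\frac{1}{69 + 149} \left(-20\right) + G = \frac{1}{69 + 149} \left(-20\right) - 28 = \frac{1}{218} \left(-20\right) - 28 = - \frac{10}{109} - 28 = - \frac{3062}{109}$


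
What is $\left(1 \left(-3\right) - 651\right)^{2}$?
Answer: $427716$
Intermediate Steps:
$\left(1 \left(-3\right) - 651\right)^{2} = \left(-3 - 651\right)^{2} = \left(-654\right)^{2} = 427716$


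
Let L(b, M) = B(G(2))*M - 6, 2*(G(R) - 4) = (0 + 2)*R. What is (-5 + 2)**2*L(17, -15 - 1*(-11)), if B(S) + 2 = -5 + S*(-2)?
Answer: 630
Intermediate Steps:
G(R) = 4 + R (G(R) = 4 + ((0 + 2)*R)/2 = 4 + (2*R)/2 = 4 + R)
B(S) = -7 - 2*S (B(S) = -2 + (-5 + S*(-2)) = -2 + (-5 - 2*S) = -7 - 2*S)
L(b, M) = -6 - 19*M (L(b, M) = (-7 - 2*(4 + 2))*M - 6 = (-7 - 2*6)*M - 6 = (-7 - 12)*M - 6 = -19*M - 6 = -6 - 19*M)
(-5 + 2)**2*L(17, -15 - 1*(-11)) = (-5 + 2)**2*(-6 - 19*(-15 - 1*(-11))) = (-3)**2*(-6 - 19*(-15 + 11)) = 9*(-6 - 19*(-4)) = 9*(-6 + 76) = 9*70 = 630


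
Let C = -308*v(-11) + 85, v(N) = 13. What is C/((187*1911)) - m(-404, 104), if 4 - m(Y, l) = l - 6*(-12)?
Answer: 61461485/357357 ≈ 171.99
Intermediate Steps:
m(Y, l) = -68 - l (m(Y, l) = 4 - (l - 6*(-12)) = 4 - (l + 72) = 4 - (72 + l) = 4 + (-72 - l) = -68 - l)
C = -3919 (C = -308*13 + 85 = -4004 + 85 = -3919)
C/((187*1911)) - m(-404, 104) = -3919/(187*1911) - (-68 - 1*104) = -3919/357357 - (-68 - 104) = -3919*1/357357 - 1*(-172) = -3919/357357 + 172 = 61461485/357357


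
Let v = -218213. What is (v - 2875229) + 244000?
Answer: -2849442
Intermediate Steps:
(v - 2875229) + 244000 = (-218213 - 2875229) + 244000 = -3093442 + 244000 = -2849442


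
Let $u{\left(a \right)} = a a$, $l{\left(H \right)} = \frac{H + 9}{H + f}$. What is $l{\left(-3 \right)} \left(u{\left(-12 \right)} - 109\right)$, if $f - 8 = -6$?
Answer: $-210$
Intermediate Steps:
$f = 2$ ($f = 8 - 6 = 2$)
$l{\left(H \right)} = \frac{9 + H}{2 + H}$ ($l{\left(H \right)} = \frac{H + 9}{H + 2} = \frac{9 + H}{2 + H}$)
$u{\left(a \right)} = a^{2}$
$l{\left(-3 \right)} \left(u{\left(-12 \right)} - 109\right) = \frac{9 - 3}{2 - 3} \left(\left(-12\right)^{2} - 109\right) = \frac{1}{-1} \cdot 6 \left(144 - 109\right) = \left(-1\right) 6 \cdot 35 = \left(-6\right) 35 = -210$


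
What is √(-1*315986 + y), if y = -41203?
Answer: I*√357189 ≈ 597.65*I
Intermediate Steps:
√(-1*315986 + y) = √(-1*315986 - 41203) = √(-315986 - 41203) = √(-357189) = I*√357189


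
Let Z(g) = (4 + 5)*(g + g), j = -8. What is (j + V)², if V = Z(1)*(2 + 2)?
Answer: 4096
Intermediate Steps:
Z(g) = 18*g (Z(g) = 9*(2*g) = 18*g)
V = 72 (V = (18*1)*(2 + 2) = 18*4 = 72)
(j + V)² = (-8 + 72)² = 64² = 4096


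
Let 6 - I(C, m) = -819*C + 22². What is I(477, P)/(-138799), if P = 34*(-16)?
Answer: -390185/138799 ≈ -2.8111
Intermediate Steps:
P = -544
I(C, m) = -478 + 819*C (I(C, m) = 6 - (-819*C + 22²) = 6 - (-819*C + 484) = 6 - (484 - 819*C) = 6 + (-484 + 819*C) = -478 + 819*C)
I(477, P)/(-138799) = (-478 + 819*477)/(-138799) = (-478 + 390663)*(-1/138799) = 390185*(-1/138799) = -390185/138799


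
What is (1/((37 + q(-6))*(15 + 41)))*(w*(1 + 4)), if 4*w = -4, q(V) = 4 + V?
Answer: -1/392 ≈ -0.0025510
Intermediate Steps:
w = -1 (w = (1/4)*(-4) = -1)
(1/((37 + q(-6))*(15 + 41)))*(w*(1 + 4)) = (1/((37 + (4 - 6))*(15 + 41)))*(-(1 + 4)) = (1/((37 - 2)*56))*(-1*5) = ((1/56)/35)*(-5) = ((1/35)*(1/56))*(-5) = (1/1960)*(-5) = -1/392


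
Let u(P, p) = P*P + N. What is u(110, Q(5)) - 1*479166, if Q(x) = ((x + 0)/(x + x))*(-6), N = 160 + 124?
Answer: -466782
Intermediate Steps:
N = 284
Q(x) = -3 (Q(x) = (x/((2*x)))*(-6) = (x*(1/(2*x)))*(-6) = (½)*(-6) = -3)
u(P, p) = 284 + P² (u(P, p) = P*P + 284 = P² + 284 = 284 + P²)
u(110, Q(5)) - 1*479166 = (284 + 110²) - 1*479166 = (284 + 12100) - 479166 = 12384 - 479166 = -466782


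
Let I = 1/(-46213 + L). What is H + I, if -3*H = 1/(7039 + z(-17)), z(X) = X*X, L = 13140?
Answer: -55057/727076832 ≈ -7.5724e-5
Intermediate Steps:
z(X) = X²
I = -1/33073 (I = 1/(-46213 + 13140) = 1/(-33073) = -1/33073 ≈ -3.0236e-5)
H = -1/21984 (H = -1/(3*(7039 + (-17)²)) = -1/(3*(7039 + 289)) = -⅓/7328 = -⅓*1/7328 = -1/21984 ≈ -4.5488e-5)
H + I = -1/21984 - 1/33073 = -55057/727076832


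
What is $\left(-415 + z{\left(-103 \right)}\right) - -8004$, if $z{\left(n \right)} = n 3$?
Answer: $7280$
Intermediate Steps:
$z{\left(n \right)} = 3 n$
$\left(-415 + z{\left(-103 \right)}\right) - -8004 = \left(-415 + 3 \left(-103\right)\right) - -8004 = \left(-415 - 309\right) + \left(-3678 + 11682\right) = -724 + 8004 = 7280$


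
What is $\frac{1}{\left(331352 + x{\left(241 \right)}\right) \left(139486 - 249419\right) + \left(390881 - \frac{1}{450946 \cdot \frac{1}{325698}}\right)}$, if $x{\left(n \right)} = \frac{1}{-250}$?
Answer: $- \frac{2966750}{108067215528779089} \approx -2.7453 \cdot 10^{-11}$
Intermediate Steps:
$x{\left(n \right)} = - \frac{1}{250}$
$\frac{1}{\left(331352 + x{\left(241 \right)}\right) \left(139486 - 249419\right) + \left(390881 - \frac{1}{450946 \cdot \frac{1}{325698}}\right)} = \frac{1}{\left(331352 - \frac{1}{250}\right) \left(139486 - 249419\right) + \left(390881 - \frac{1}{450946 \cdot \frac{1}{325698}}\right)} = \frac{1}{\frac{82837999}{250} \left(-109933\right) + \left(390881 - \frac{1}{450946 \cdot \frac{1}{325698}}\right)} = \frac{1}{- \frac{9106629744067}{250} + \left(390881 - \frac{1}{\frac{11867}{8571}}\right)} = \frac{1}{- \frac{9106629744067}{250} + \left(390881 - \frac{8571}{11867}\right)} = \frac{1}{- \frac{9106629744067}{250} + \frac{4638576256}{11867}} = \frac{1}{- \frac{108067215528779089}{2966750}} = - \frac{2966750}{108067215528779089}$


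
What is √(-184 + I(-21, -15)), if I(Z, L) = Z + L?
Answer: 2*I*√55 ≈ 14.832*I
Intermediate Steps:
I(Z, L) = L + Z
√(-184 + I(-21, -15)) = √(-184 + (-15 - 21)) = √(-184 - 36) = √(-220) = 2*I*√55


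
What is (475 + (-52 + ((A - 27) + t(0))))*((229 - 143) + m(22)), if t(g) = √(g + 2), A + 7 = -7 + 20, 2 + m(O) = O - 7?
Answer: 39798 + 99*√2 ≈ 39938.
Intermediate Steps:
m(O) = -9 + O (m(O) = -2 + (O - 7) = -2 + (-7 + O) = -9 + O)
A = 6 (A = -7 + (-7 + 20) = -7 + 13 = 6)
t(g) = √(2 + g)
(475 + (-52 + ((A - 27) + t(0))))*((229 - 143) + m(22)) = (475 + (-52 + ((6 - 27) + √(2 + 0))))*((229 - 143) + (-9 + 22)) = (475 + (-52 + (-21 + √2)))*(86 + 13) = (475 + (-73 + √2))*99 = (402 + √2)*99 = 39798 + 99*√2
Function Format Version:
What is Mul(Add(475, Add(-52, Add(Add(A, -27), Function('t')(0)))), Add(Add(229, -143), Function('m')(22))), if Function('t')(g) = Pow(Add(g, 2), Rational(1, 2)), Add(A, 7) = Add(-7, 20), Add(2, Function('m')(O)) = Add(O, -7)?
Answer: Add(39798, Mul(99, Pow(2, Rational(1, 2)))) ≈ 39938.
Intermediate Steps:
Function('m')(O) = Add(-9, O) (Function('m')(O) = Add(-2, Add(O, -7)) = Add(-2, Add(-7, O)) = Add(-9, O))
A = 6 (A = Add(-7, Add(-7, 20)) = Add(-7, 13) = 6)
Function('t')(g) = Pow(Add(2, g), Rational(1, 2))
Mul(Add(475, Add(-52, Add(Add(A, -27), Function('t')(0)))), Add(Add(229, -143), Function('m')(22))) = Mul(Add(475, Add(-52, Add(Add(6, -27), Pow(Add(2, 0), Rational(1, 2))))), Add(Add(229, -143), Add(-9, 22))) = Mul(Add(475, Add(-52, Add(-21, Pow(2, Rational(1, 2))))), Add(86, 13)) = Mul(Add(475, Add(-73, Pow(2, Rational(1, 2)))), 99) = Mul(Add(402, Pow(2, Rational(1, 2))), 99) = Add(39798, Mul(99, Pow(2, Rational(1, 2))))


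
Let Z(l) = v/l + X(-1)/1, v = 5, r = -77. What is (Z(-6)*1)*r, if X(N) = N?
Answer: 847/6 ≈ 141.17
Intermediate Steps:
Z(l) = -1 + 5/l (Z(l) = 5/l - 1/1 = 5/l - 1*1 = 5/l - 1 = -1 + 5/l)
(Z(-6)*1)*r = (((5 - 1*(-6))/(-6))*1)*(-77) = (-(5 + 6)/6*1)*(-77) = (-1/6*11*1)*(-77) = -11/6*1*(-77) = -11/6*(-77) = 847/6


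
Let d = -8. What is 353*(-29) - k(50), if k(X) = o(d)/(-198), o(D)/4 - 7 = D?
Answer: -1013465/99 ≈ -10237.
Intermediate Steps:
o(D) = 28 + 4*D
k(X) = 2/99 (k(X) = (28 + 4*(-8))/(-198) = (28 - 32)*(-1/198) = -4*(-1/198) = 2/99)
353*(-29) - k(50) = 353*(-29) - 1*2/99 = -10237 - 2/99 = -1013465/99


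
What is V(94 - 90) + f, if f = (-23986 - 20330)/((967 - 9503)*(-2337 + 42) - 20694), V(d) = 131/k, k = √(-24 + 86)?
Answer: -7386/3261571 + 131*√62/62 ≈ 16.635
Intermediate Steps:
k = √62 ≈ 7.8740
V(d) = 131*√62/62 (V(d) = 131/(√62) = 131*(√62/62) = 131*√62/62)
f = -7386/3261571 (f = -44316/(-8536*(-2295) - 20694) = -44316/(19590120 - 20694) = -44316/19569426 = -44316*1/19569426 = -7386/3261571 ≈ -0.0022646)
V(94 - 90) + f = 131*√62/62 - 7386/3261571 = -7386/3261571 + 131*√62/62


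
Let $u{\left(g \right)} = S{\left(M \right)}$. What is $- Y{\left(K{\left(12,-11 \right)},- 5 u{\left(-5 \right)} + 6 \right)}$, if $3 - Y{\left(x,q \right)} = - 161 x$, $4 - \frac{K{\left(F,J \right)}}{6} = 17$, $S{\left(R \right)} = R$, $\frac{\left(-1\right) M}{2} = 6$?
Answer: $12555$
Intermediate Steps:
$M = -12$ ($M = \left(-2\right) 6 = -12$)
$u{\left(g \right)} = -12$
$K{\left(F,J \right)} = -78$ ($K{\left(F,J \right)} = 24 - 102 = -78$)
$Y{\left(x,q \right)} = 3 + 161 x$ ($Y{\left(x,q \right)} = 3 - - 161 x = 3 + 161 x$)
$- Y{\left(K{\left(12,-11 \right)},- 5 u{\left(-5 \right)} + 6 \right)} = - (3 + 161 \left(-78\right)) = - (3 - 12558) = \left(-1\right) \left(-12555\right) = 12555$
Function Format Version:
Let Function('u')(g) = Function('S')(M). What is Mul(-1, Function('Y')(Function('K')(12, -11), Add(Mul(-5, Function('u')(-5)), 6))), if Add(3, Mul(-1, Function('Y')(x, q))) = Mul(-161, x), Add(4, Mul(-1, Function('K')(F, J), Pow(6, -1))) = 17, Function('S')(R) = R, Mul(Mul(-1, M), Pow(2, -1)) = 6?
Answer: 12555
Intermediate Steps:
M = -12 (M = Mul(-2, 6) = -12)
Function('u')(g) = -12
Function('K')(F, J) = -78 (Function('K')(F, J) = Add(24, Mul(-6, 17)) = Add(24, -102) = -78)
Function('Y')(x, q) = Add(3, Mul(161, x)) (Function('Y')(x, q) = Add(3, Mul(-1, Mul(-161, x))) = Add(3, Mul(161, x)))
Mul(-1, Function('Y')(Function('K')(12, -11), Add(Mul(-5, Function('u')(-5)), 6))) = Mul(-1, Add(3, Mul(161, -78))) = Mul(-1, Add(3, -12558)) = Mul(-1, -12555) = 12555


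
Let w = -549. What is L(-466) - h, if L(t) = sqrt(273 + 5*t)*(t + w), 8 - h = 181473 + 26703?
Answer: 208168 - 11165*I*sqrt(17) ≈ 2.0817e+5 - 46035.0*I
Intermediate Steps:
h = -208168 (h = 8 - (181473 + 26703) = 8 - 1*208176 = 8 - 208176 = -208168)
L(t) = sqrt(273 + 5*t)*(-549 + t) (L(t) = sqrt(273 + 5*t)*(t - 549) = sqrt(273 + 5*t)*(-549 + t))
L(-466) - h = sqrt(273 + 5*(-466))*(-549 - 466) - 1*(-208168) = sqrt(273 - 2330)*(-1015) + 208168 = sqrt(-2057)*(-1015) + 208168 = (11*I*sqrt(17))*(-1015) + 208168 = -11165*I*sqrt(17) + 208168 = 208168 - 11165*I*sqrt(17)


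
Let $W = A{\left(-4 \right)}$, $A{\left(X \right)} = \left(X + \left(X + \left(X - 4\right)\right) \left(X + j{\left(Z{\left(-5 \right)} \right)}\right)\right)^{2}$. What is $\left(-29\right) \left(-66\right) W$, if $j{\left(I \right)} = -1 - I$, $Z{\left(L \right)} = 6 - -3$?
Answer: $51478944$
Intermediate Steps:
$Z{\left(L \right)} = 9$ ($Z{\left(L \right)} = 6 + 3 = 9$)
$A{\left(X \right)} = \left(X + \left(-10 + X\right) \left(-4 + 2 X\right)\right)^{2}$ ($A{\left(X \right)} = \left(X + \left(X + \left(X - 4\right)\right) \left(X - 10\right)\right)^{2} = \left(X + \left(X + \left(-4 + X\right)\right) \left(X - 10\right)\right)^{2} = \left(X + \left(-4 + 2 X\right) \left(X - 10\right)\right)^{2} = \left(X + \left(-4 + 2 X\right) \left(-10 + X\right)\right)^{2} = \left(X + \left(-10 + X\right) \left(-4 + 2 X\right)\right)^{2}$)
$W = 26896$ ($W = \left(40 - -92 + 2 \left(-4\right)^{2}\right)^{2} = \left(40 + 92 + 2 \cdot 16\right)^{2} = \left(40 + 92 + 32\right)^{2} = 164^{2} = 26896$)
$\left(-29\right) \left(-66\right) W = \left(-29\right) \left(-66\right) 26896 = 1914 \cdot 26896 = 51478944$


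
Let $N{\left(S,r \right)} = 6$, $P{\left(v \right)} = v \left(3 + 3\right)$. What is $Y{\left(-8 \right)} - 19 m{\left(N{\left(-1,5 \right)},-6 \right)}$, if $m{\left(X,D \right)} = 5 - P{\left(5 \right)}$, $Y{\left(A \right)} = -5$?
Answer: $470$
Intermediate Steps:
$P{\left(v \right)} = 6 v$ ($P{\left(v \right)} = v 6 = 6 v$)
$m{\left(X,D \right)} = -25$ ($m{\left(X,D \right)} = 5 - 6 \cdot 5 = 5 - 30 = -25$)
$Y{\left(-8 \right)} - 19 m{\left(N{\left(-1,5 \right)},-6 \right)} = -5 - -475 = -5 + 475 = 470$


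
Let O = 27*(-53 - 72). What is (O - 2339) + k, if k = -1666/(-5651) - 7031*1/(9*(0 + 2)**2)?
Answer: -1202105509/203436 ≈ -5909.0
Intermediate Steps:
O = -3375 (O = 27*(-125) = -3375)
k = -39672205/203436 (k = -1666*(-1/5651) - 7031/((2*(-3))**2) = 1666/5651 - 7031/((-6)**2) = 1666/5651 - 7031/36 = -39672205/203436 ≈ -195.01)
(O - 2339) + k = (-3375 - 2339) - 39672205/203436 = -5714 - 39672205/203436 = -1202105509/203436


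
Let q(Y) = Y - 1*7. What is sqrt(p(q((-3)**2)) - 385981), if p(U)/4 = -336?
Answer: 5*I*sqrt(15493) ≈ 622.35*I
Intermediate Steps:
q(Y) = -7 + Y (q(Y) = Y - 7 = -7 + Y)
p(U) = -1344 (p(U) = 4*(-336) = -1344)
sqrt(p(q((-3)**2)) - 385981) = sqrt(-1344 - 385981) = sqrt(-387325) = 5*I*sqrt(15493)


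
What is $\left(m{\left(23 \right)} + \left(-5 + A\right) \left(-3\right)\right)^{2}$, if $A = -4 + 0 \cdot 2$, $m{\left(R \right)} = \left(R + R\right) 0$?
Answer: $729$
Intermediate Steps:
$m{\left(R \right)} = 0$ ($m{\left(R \right)} = 2 R 0 = 0$)
$A = -4$ ($A = -4 + 0 = -4$)
$\left(m{\left(23 \right)} + \left(-5 + A\right) \left(-3\right)\right)^{2} = \left(0 + \left(-5 - 4\right) \left(-3\right)\right)^{2} = \left(0 - -27\right)^{2} = \left(0 + 27\right)^{2} = 27^{2} = 729$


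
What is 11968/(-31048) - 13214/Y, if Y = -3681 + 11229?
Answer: -31287671/14646894 ≈ -2.1361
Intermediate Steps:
Y = 7548
11968/(-31048) - 13214/Y = 11968/(-31048) - 13214/7548 = 11968*(-1/31048) - 13214*1/7548 = -1496/3881 - 6607/3774 = -31287671/14646894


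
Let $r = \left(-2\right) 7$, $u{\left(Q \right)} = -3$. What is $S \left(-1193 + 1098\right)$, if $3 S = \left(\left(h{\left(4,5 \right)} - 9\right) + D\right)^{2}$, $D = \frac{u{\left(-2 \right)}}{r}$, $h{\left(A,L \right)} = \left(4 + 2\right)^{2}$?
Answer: $- \frac{4596765}{196} \approx -23453.0$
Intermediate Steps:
$r = -14$
$h{\left(A,L \right)} = 36$ ($h{\left(A,L \right)} = 6^{2} = 36$)
$D = \frac{3}{14}$ ($D = - \frac{3}{-14} = \left(-3\right) \left(- \frac{1}{14}\right) = \frac{3}{14} \approx 0.21429$)
$S = \frac{48387}{196}$ ($S = \frac{\left(\left(36 - 9\right) + \frac{3}{14}\right)^{2}}{3} = \frac{\left(27 + \frac{3}{14}\right)^{2}}{3} = \frac{\left(\frac{381}{14}\right)^{2}}{3} = \frac{1}{3} \cdot \frac{145161}{196} = \frac{48387}{196} \approx 246.87$)
$S \left(-1193 + 1098\right) = \frac{48387 \left(-1193 + 1098\right)}{196} = \frac{48387}{196} \left(-95\right) = - \frac{4596765}{196}$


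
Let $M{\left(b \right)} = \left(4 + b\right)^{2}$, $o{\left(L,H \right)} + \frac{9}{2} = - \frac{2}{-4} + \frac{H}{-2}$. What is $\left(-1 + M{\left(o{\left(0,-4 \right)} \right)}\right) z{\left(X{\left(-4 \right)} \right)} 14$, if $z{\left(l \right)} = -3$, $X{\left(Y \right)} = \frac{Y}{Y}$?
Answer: $-126$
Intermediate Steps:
$o{\left(L,H \right)} = -4 - \frac{H}{2}$ ($o{\left(L,H \right)} = - \frac{9}{2} + \left(- \frac{2}{-4} + \frac{H}{-2}\right) = - \frac{9}{2} + \left(\left(-2\right) \left(- \frac{1}{4}\right) + H \left(- \frac{1}{2}\right)\right) = - \frac{9}{2} - \left(- \frac{1}{2} + \frac{H}{2}\right) = -4 - \frac{H}{2}$)
$X{\left(Y \right)} = 1$
$\left(-1 + M{\left(o{\left(0,-4 \right)} \right)}\right) z{\left(X{\left(-4 \right)} \right)} 14 = \left(-1 + \left(4 - 2\right)^{2}\right) \left(\left(-3\right) 14\right) = \left(-1 + \left(4 + \left(-4 + 2\right)\right)^{2}\right) \left(-42\right) = \left(-1 + \left(4 - 2\right)^{2}\right) \left(-42\right) = \left(-1 + 2^{2}\right) \left(-42\right) = \left(-1 + 4\right) \left(-42\right) = 3 \left(-42\right) = -126$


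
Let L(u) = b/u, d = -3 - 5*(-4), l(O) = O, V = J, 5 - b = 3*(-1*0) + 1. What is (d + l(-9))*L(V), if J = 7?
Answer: 32/7 ≈ 4.5714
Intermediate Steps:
b = 4 (b = 5 - (3*(-1*0) + 1) = 5 - (3*0 + 1) = 5 - (0 + 1) = 5 - 1*1 = 5 - 1 = 4)
V = 7
d = 17 (d = -3 + 20 = 17)
L(u) = 4/u
(d + l(-9))*L(V) = (17 - 9)*(4/7) = 8*(4*(⅐)) = 8*(4/7) = 32/7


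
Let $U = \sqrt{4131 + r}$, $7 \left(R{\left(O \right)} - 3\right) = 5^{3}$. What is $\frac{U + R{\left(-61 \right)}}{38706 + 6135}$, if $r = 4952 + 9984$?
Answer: $\frac{146}{313887} + \frac{\sqrt{19067}}{44841} \approx 0.0035445$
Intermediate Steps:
$r = 14936$
$R{\left(O \right)} = \frac{146}{7}$ ($R{\left(O \right)} = 3 + \frac{5^{3}}{7} = 3 + \frac{1}{7} \cdot 125 = 3 + \frac{125}{7} = \frac{146}{7}$)
$U = \sqrt{19067}$ ($U = \sqrt{4131 + 14936} = \sqrt{19067} \approx 138.08$)
$\frac{U + R{\left(-61 \right)}}{38706 + 6135} = \frac{\sqrt{19067} + \frac{146}{7}}{38706 + 6135} = \frac{\frac{146}{7} + \sqrt{19067}}{44841} = \left(\frac{146}{7} + \sqrt{19067}\right) \frac{1}{44841} = \frac{146}{313887} + \frac{\sqrt{19067}}{44841}$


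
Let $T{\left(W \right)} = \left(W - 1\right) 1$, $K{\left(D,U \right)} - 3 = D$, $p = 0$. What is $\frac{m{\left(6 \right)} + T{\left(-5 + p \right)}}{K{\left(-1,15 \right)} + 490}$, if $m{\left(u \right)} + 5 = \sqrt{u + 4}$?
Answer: $- \frac{11}{492} + \frac{\sqrt{10}}{492} \approx -0.01593$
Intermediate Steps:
$K{\left(D,U \right)} = 3 + D$
$T{\left(W \right)} = -1 + W$ ($T{\left(W \right)} = \left(-1 + W\right) 1 = -1 + W$)
$m{\left(u \right)} = -5 + \sqrt{4 + u}$ ($m{\left(u \right)} = -5 + \sqrt{u + 4} = -5 + \sqrt{4 + u}$)
$\frac{m{\left(6 \right)} + T{\left(-5 + p \right)}}{K{\left(-1,15 \right)} + 490} = \frac{\left(-5 + \sqrt{4 + 6}\right) + \left(-1 + \left(-5 + 0\right)\right)}{\left(3 - 1\right) + 490} = \frac{\left(-5 + \sqrt{10}\right) - 6}{2 + 490} = \frac{\left(-5 + \sqrt{10}\right) - 6}{492} = \left(-11 + \sqrt{10}\right) \frac{1}{492} = - \frac{11}{492} + \frac{\sqrt{10}}{492}$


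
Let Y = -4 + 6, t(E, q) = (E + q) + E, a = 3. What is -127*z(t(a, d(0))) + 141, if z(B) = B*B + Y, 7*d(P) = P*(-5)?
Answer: -4685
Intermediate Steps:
d(P) = -5*P/7 (d(P) = (P*(-5))/7 = (-5*P)/7 = -5*P/7)
t(E, q) = q + 2*E
Y = 2
z(B) = 2 + B² (z(B) = B*B + 2 = B² + 2 = 2 + B²)
-127*z(t(a, d(0))) + 141 = -127*(2 + (-5/7*0 + 2*3)²) + 141 = -127*(2 + (0 + 6)²) + 141 = -127*(2 + 6²) + 141 = -127*(2 + 36) + 141 = -127*38 + 141 = -4826 + 141 = -4685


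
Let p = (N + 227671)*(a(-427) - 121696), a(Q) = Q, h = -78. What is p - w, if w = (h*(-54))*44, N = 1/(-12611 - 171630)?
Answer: -5122646134559378/184241 ≈ -2.7804e+10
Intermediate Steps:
N = -1/184241 (N = 1/(-184241) = -1/184241 ≈ -5.4277e-6)
w = 185328 (w = -78*(-54)*44 = 4212*44 = 185328)
p = -5122611989543330/184241 (p = (-1/184241 + 227671)*(-427 - 121696) = (41946332710/184241)*(-122123) = -5122611989543330/184241 ≈ -2.7804e+10)
p - w = -5122611989543330/184241 - 1*185328 = -5122611989543330/184241 - 185328 = -5122646134559378/184241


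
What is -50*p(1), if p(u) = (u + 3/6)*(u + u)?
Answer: -150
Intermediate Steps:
p(u) = 2*u*(1/2 + u) (p(u) = (u + 3*(1/6))*(2*u) = (u + 1/2)*(2*u) = (1/2 + u)*(2*u) = 2*u*(1/2 + u))
-50*p(1) = -50*(1 + 2*1) = -50*(1 + 2) = -50*3 = -150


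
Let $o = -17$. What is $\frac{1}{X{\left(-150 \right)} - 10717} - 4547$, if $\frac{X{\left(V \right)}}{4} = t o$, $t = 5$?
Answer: $- \frac{50276180}{11057} \approx -4547.0$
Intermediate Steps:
$X{\left(V \right)} = -340$ ($X{\left(V \right)} = 4 \cdot 5 \left(-17\right) = 4 \left(-85\right) = -340$)
$\frac{1}{X{\left(-150 \right)} - 10717} - 4547 = \frac{1}{-340 - 10717} - 4547 = \frac{1}{-11057} + \left(-21132 + 16585\right) = - \frac{1}{11057} - 4547 = - \frac{50276180}{11057}$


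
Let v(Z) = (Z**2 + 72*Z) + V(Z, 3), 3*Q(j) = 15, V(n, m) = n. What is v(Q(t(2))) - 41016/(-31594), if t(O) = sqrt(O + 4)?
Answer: 6181338/15797 ≈ 391.30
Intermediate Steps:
t(O) = sqrt(4 + O)
Q(j) = 5 (Q(j) = (1/3)*15 = 5)
v(Z) = Z**2 + 73*Z (v(Z) = (Z**2 + 72*Z) + Z = Z**2 + 73*Z)
v(Q(t(2))) - 41016/(-31594) = 5*(73 + 5) - 41016/(-31594) = 5*78 - 41016*(-1)/31594 = 390 - 1*(-20508/15797) = 390 + 20508/15797 = 6181338/15797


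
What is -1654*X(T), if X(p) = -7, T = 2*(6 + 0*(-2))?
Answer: 11578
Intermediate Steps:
T = 12 (T = 2*(6 + 0) = 2*6 = 12)
-1654*X(T) = -1654*(-7) = 11578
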